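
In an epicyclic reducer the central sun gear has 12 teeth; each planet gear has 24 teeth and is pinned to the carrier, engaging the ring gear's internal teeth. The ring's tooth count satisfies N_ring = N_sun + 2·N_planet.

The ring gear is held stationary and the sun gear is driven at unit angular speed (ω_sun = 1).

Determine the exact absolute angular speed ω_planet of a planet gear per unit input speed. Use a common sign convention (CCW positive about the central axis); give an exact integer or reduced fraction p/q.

-1/4

N_ring = 12 + 2·24 = 60
12(ω_s−ω_c) = −60(ω_r−ω_c),  ω_r=0, ω_s=1
12(1−ω_c) = −60(0−ω_c)  ⇒  72ω_c = 12  ⇒  ω_c = 1/6
sun–planet: 12·(1−1/6) = −24·(ω_p−ω_c)  ⇒  ω_p−ω_c = −(12/24)·(5/6) = -5/12
ω_p = 1/6 − 5/12 = -1/4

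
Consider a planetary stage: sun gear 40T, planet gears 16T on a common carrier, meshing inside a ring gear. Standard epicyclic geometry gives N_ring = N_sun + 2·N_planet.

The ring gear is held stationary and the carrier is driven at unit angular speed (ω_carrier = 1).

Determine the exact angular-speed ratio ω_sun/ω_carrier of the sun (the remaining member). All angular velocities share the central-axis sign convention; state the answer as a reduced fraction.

14/5

N_ring = 40 + 2·16 = 72
40(ω_s−ω_c) = −72(ω_r−ω_c),  ω_r=0, ω_c=1
ω_s = 1 − (72/40)(0−1) = 14/5
ω_s/ω_c = 14/5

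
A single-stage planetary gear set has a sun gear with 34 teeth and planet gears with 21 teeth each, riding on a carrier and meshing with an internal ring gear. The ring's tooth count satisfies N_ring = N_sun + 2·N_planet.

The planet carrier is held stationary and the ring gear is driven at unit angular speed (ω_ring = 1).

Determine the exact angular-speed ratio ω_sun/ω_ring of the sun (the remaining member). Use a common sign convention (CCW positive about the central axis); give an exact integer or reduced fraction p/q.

-38/17

N_ring = 34 + 2·21 = 76
34(ω_s−ω_c) = −76(ω_r−ω_c),  ω_c=0, ω_r=1
ω_s = 0 − (76/34)(1−0) = -38/17
ω_s/ω_r = -38/17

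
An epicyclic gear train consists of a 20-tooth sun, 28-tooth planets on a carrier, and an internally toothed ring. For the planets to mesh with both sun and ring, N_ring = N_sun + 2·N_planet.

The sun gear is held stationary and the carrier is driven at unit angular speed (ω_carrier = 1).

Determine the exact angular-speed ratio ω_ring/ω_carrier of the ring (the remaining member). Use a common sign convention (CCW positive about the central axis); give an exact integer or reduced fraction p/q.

24/19

N_ring = 20 + 2·28 = 76
20(ω_s−ω_c) = −76(ω_r−ω_c),  ω_s=0, ω_c=1
ω_r = 1 − (20/76)(0−1) = 24/19
ω_r/ω_c = 24/19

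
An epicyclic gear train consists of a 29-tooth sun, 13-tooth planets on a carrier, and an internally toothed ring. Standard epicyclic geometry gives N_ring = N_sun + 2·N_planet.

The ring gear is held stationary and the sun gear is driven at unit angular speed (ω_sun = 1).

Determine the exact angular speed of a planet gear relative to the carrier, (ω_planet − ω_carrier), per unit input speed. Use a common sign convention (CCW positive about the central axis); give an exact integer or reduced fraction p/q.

N_ring = 29 + 2·13 = 55
29(ω_s−ω_c) = −55(ω_r−ω_c),  ω_r=0, ω_s=1
29(1−ω_c) = −55(0−ω_c)  ⇒  84ω_c = 29  ⇒  ω_c = 29/84
sun–planet: 29·(1−29/84) = −13·(ω_p−ω_c)  ⇒  ω_p−ω_c = −(29/13)·(55/84) = -1595/1092

-1595/1092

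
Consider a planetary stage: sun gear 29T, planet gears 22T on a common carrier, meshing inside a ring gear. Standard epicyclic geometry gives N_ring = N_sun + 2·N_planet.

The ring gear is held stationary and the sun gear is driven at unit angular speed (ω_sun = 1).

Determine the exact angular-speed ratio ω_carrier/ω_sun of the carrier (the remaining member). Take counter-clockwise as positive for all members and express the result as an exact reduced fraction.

N_ring = 29 + 2·22 = 73
29(ω_s−ω_c) = −73(ω_r−ω_c),  ω_r=0, ω_s=1
29(1−ω_c) = −73(0−ω_c)  ⇒  102ω_c = 29  ⇒  ω_c = 29/102
ω_c/ω_s = 29/102

29/102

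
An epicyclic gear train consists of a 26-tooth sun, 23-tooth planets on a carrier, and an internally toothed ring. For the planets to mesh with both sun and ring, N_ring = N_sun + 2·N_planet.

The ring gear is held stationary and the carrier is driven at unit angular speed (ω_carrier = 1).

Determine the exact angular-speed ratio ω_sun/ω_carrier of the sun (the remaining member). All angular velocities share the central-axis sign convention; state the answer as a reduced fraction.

N_ring = 26 + 2·23 = 72
26(ω_s−ω_c) = −72(ω_r−ω_c),  ω_r=0, ω_c=1
ω_s = 1 − (72/26)(0−1) = 49/13
ω_s/ω_c = 49/13

49/13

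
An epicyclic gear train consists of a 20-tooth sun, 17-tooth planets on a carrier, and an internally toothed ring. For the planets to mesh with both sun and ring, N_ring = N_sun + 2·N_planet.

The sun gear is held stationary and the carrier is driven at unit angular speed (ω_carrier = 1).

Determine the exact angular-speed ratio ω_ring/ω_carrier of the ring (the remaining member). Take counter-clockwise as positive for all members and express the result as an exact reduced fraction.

37/27

N_ring = 20 + 2·17 = 54
20(ω_s−ω_c) = −54(ω_r−ω_c),  ω_s=0, ω_c=1
ω_r = 1 − (20/54)(0−1) = 37/27
ω_r/ω_c = 37/27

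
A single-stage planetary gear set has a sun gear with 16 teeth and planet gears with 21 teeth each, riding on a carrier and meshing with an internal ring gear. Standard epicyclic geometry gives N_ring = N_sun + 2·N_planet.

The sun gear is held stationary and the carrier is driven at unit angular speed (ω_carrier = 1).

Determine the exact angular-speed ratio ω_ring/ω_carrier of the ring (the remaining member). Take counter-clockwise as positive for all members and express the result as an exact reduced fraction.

N_ring = 16 + 2·21 = 58
16(ω_s−ω_c) = −58(ω_r−ω_c),  ω_s=0, ω_c=1
ω_r = 1 − (16/58)(0−1) = 37/29
ω_r/ω_c = 37/29

37/29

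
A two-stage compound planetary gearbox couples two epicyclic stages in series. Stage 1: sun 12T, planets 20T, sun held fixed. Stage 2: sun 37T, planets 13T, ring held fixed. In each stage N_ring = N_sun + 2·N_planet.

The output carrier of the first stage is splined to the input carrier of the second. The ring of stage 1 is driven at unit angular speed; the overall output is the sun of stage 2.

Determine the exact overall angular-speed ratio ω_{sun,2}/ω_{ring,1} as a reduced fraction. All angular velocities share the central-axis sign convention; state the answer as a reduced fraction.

325/148

Stage 1: N_ring = 12 + 2·20 = 52
Stage 1: 12(ω_s−ω_c) = −52(ω_r−ω_c),  ω_s=0, ω_r=1
Stage 1: 12(0−ω_c) = −52(1−ω_c)  ⇒  64ω_c = 52  ⇒  ω_c = 13/16
  ⇒ ω_c¹/ω_r¹ = 13/16
Stage 2: N_ring = 37 + 2·13 = 63
Stage 2: 37(ω_s−ω_c) = −63(ω_r−ω_c),  ω_r=0, ω_c=1
Stage 2: ω_s = 1 − (63/37)(0−1) = 100/37
  ⇒ ω_s²/ω_c² = 100/37
Coupling ω_c² = ω_c¹ ⇒ overall = 13/16 × 100/37 = 325/148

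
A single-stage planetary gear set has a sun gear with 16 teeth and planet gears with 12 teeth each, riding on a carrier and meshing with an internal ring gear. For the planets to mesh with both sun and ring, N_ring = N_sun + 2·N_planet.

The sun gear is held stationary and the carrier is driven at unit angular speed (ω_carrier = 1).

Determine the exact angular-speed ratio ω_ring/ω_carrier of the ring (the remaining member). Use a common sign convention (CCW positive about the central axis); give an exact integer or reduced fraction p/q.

N_ring = 16 + 2·12 = 40
16(ω_s−ω_c) = −40(ω_r−ω_c),  ω_s=0, ω_c=1
ω_r = 1 − (16/40)(0−1) = 7/5
ω_r/ω_c = 7/5

7/5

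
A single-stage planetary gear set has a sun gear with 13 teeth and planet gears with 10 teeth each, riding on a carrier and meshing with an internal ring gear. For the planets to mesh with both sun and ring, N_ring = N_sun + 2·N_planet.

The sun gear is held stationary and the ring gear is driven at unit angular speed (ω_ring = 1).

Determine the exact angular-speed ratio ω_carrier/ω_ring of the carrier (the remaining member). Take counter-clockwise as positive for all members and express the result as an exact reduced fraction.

N_ring = 13 + 2·10 = 33
13(ω_s−ω_c) = −33(ω_r−ω_c),  ω_s=0, ω_r=1
13(0−ω_c) = −33(1−ω_c)  ⇒  46ω_c = 33  ⇒  ω_c = 33/46
ω_c/ω_r = 33/46

33/46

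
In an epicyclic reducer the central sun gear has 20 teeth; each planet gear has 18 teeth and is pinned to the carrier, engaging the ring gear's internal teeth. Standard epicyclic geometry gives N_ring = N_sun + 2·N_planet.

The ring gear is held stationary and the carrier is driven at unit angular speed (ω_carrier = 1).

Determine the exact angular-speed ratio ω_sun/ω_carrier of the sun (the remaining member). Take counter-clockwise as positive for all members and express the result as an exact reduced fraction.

N_ring = 20 + 2·18 = 56
20(ω_s−ω_c) = −56(ω_r−ω_c),  ω_r=0, ω_c=1
ω_s = 1 − (56/20)(0−1) = 19/5
ω_s/ω_c = 19/5

19/5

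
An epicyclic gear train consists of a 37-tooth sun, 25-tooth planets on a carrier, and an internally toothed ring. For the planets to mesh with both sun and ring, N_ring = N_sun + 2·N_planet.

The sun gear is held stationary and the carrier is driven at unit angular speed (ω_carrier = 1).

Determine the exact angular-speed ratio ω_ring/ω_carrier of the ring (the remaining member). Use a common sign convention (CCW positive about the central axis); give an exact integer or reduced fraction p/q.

124/87

N_ring = 37 + 2·25 = 87
37(ω_s−ω_c) = −87(ω_r−ω_c),  ω_s=0, ω_c=1
ω_r = 1 − (37/87)(0−1) = 124/87
ω_r/ω_c = 124/87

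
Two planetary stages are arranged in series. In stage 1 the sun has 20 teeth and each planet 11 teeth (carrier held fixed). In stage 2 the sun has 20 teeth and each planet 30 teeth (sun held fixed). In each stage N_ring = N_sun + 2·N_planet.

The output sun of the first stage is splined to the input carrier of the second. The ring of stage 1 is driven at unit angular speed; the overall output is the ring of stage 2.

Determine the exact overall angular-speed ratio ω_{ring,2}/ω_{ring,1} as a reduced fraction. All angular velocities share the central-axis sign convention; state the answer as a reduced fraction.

-21/8

Stage 1: N_ring = 20 + 2·11 = 42
Stage 1: 20(ω_s−ω_c) = −42(ω_r−ω_c),  ω_c=0, ω_r=1
Stage 1: ω_s = 0 − (42/20)(1−0) = -21/10
  ⇒ ω_s¹/ω_r¹ = -21/10
Stage 2: N_ring = 20 + 2·30 = 80
Stage 2: 20(ω_s−ω_c) = −80(ω_r−ω_c),  ω_s=0, ω_c=1
Stage 2: ω_r = 1 − (20/80)(0−1) = 5/4
  ⇒ ω_r²/ω_c² = 5/4
Coupling ω_c² = ω_s¹ ⇒ overall = -21/10 × 5/4 = -21/8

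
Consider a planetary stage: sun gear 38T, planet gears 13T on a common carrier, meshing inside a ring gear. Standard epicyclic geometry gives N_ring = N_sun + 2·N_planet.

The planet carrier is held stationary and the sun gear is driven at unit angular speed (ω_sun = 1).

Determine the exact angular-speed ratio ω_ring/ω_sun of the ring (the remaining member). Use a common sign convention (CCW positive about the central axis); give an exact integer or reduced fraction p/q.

N_ring = 38 + 2·13 = 64
38(ω_s−ω_c) = −64(ω_r−ω_c),  ω_c=0, ω_s=1
ω_r = 0 − (38/64)(1−0) = -19/32
ω_r/ω_s = -19/32

-19/32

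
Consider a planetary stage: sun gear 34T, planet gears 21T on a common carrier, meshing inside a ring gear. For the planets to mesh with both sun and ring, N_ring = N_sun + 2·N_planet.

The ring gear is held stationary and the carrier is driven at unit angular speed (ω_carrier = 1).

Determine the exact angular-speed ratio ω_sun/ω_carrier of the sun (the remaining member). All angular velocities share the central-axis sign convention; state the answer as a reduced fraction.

N_ring = 34 + 2·21 = 76
34(ω_s−ω_c) = −76(ω_r−ω_c),  ω_r=0, ω_c=1
ω_s = 1 − (76/34)(0−1) = 55/17
ω_s/ω_c = 55/17

55/17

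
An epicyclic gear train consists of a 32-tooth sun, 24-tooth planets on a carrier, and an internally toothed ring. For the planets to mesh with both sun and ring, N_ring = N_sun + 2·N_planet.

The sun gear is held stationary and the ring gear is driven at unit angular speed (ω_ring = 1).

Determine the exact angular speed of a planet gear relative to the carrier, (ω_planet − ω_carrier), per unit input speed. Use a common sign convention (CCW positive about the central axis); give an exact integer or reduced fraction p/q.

N_ring = 32 + 2·24 = 80
32(ω_s−ω_c) = −80(ω_r−ω_c),  ω_s=0, ω_r=1
32(0−ω_c) = −80(1−ω_c)  ⇒  112ω_c = 80  ⇒  ω_c = 5/7
sun–planet: 32·(0−5/7) = −24·(ω_p−ω_c)  ⇒  ω_p−ω_c = −(32/24)·(-5/7) = 20/21

20/21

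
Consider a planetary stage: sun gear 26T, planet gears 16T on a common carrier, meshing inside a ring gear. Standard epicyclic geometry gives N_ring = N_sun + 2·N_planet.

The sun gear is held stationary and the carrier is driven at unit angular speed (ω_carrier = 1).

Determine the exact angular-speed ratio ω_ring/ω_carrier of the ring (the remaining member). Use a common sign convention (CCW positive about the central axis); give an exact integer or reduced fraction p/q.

N_ring = 26 + 2·16 = 58
26(ω_s−ω_c) = −58(ω_r−ω_c),  ω_s=0, ω_c=1
ω_r = 1 − (26/58)(0−1) = 42/29
ω_r/ω_c = 42/29

42/29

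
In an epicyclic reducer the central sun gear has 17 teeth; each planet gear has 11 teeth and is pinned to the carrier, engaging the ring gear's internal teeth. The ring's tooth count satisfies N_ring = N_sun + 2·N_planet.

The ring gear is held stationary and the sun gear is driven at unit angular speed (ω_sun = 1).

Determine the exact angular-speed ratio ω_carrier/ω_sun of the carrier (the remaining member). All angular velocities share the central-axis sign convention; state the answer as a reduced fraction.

N_ring = 17 + 2·11 = 39
17(ω_s−ω_c) = −39(ω_r−ω_c),  ω_r=0, ω_s=1
17(1−ω_c) = −39(0−ω_c)  ⇒  56ω_c = 17  ⇒  ω_c = 17/56
ω_c/ω_s = 17/56

17/56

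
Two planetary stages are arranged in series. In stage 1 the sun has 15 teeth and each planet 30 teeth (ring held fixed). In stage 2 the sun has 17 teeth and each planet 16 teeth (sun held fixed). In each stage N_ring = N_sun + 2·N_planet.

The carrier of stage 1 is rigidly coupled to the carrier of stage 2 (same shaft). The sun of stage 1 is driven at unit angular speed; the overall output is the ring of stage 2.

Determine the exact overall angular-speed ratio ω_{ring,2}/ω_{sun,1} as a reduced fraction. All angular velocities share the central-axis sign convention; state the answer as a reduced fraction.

Stage 1: N_ring = 15 + 2·30 = 75
Stage 1: 15(ω_s−ω_c) = −75(ω_r−ω_c),  ω_r=0, ω_s=1
Stage 1: 15(1−ω_c) = −75(0−ω_c)  ⇒  90ω_c = 15  ⇒  ω_c = 1/6
  ⇒ ω_c¹/ω_s¹ = 1/6
Stage 2: N_ring = 17 + 2·16 = 49
Stage 2: 17(ω_s−ω_c) = −49(ω_r−ω_c),  ω_s=0, ω_c=1
Stage 2: ω_r = 1 − (17/49)(0−1) = 66/49
  ⇒ ω_r²/ω_c² = 66/49
Coupling ω_c² = ω_c¹ ⇒ overall = 1/6 × 66/49 = 11/49

11/49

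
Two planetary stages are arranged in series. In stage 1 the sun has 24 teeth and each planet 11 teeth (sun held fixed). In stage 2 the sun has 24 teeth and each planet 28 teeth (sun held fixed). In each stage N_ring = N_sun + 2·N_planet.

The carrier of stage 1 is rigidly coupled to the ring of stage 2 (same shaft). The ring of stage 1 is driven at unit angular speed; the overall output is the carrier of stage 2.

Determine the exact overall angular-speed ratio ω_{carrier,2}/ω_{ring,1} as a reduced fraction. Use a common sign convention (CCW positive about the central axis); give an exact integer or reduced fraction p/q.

46/91

Stage 1: N_ring = 24 + 2·11 = 46
Stage 1: 24(ω_s−ω_c) = −46(ω_r−ω_c),  ω_s=0, ω_r=1
Stage 1: 24(0−ω_c) = −46(1−ω_c)  ⇒  70ω_c = 46  ⇒  ω_c = 23/35
  ⇒ ω_c¹/ω_r¹ = 23/35
Stage 2: N_ring = 24 + 2·28 = 80
Stage 2: 24(ω_s−ω_c) = −80(ω_r−ω_c),  ω_s=0, ω_r=1
Stage 2: 24(0−ω_c) = −80(1−ω_c)  ⇒  104ω_c = 80  ⇒  ω_c = 10/13
  ⇒ ω_c²/ω_r² = 10/13
Coupling ω_r² = ω_c¹ ⇒ overall = 23/35 × 10/13 = 46/91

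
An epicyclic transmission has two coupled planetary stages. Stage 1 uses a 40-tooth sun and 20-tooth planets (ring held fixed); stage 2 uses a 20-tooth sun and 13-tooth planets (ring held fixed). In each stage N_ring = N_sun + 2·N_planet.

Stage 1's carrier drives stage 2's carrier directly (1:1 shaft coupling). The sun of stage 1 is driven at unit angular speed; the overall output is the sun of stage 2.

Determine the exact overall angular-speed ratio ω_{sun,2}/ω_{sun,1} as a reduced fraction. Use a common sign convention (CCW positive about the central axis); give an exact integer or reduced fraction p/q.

Stage 1: N_ring = 40 + 2·20 = 80
Stage 1: 40(ω_s−ω_c) = −80(ω_r−ω_c),  ω_r=0, ω_s=1
Stage 1: 40(1−ω_c) = −80(0−ω_c)  ⇒  120ω_c = 40  ⇒  ω_c = 1/3
  ⇒ ω_c¹/ω_s¹ = 1/3
Stage 2: N_ring = 20 + 2·13 = 46
Stage 2: 20(ω_s−ω_c) = −46(ω_r−ω_c),  ω_r=0, ω_c=1
Stage 2: ω_s = 1 − (46/20)(0−1) = 33/10
  ⇒ ω_s²/ω_c² = 33/10
Coupling ω_c² = ω_c¹ ⇒ overall = 1/3 × 33/10 = 11/10

11/10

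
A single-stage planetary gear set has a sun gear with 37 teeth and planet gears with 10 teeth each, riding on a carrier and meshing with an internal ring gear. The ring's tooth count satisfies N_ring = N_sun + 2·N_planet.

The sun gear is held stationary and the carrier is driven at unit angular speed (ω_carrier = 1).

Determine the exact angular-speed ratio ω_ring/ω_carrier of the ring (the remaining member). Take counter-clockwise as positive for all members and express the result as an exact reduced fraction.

N_ring = 37 + 2·10 = 57
37(ω_s−ω_c) = −57(ω_r−ω_c),  ω_s=0, ω_c=1
ω_r = 1 − (37/57)(0−1) = 94/57
ω_r/ω_c = 94/57

94/57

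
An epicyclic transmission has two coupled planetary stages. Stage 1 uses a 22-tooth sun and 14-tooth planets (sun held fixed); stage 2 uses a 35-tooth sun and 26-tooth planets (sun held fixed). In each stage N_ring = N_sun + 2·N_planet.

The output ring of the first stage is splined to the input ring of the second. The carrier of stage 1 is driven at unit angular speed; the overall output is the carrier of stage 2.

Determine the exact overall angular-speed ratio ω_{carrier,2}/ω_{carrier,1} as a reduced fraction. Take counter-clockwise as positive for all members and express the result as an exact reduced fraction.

1566/1525

Stage 1: N_ring = 22 + 2·14 = 50
Stage 1: 22(ω_s−ω_c) = −50(ω_r−ω_c),  ω_s=0, ω_c=1
Stage 1: ω_r = 1 − (22/50)(0−1) = 36/25
  ⇒ ω_r¹/ω_c¹ = 36/25
Stage 2: N_ring = 35 + 2·26 = 87
Stage 2: 35(ω_s−ω_c) = −87(ω_r−ω_c),  ω_s=0, ω_r=1
Stage 2: 35(0−ω_c) = −87(1−ω_c)  ⇒  122ω_c = 87  ⇒  ω_c = 87/122
  ⇒ ω_c²/ω_r² = 87/122
Coupling ω_r² = ω_r¹ ⇒ overall = 36/25 × 87/122 = 1566/1525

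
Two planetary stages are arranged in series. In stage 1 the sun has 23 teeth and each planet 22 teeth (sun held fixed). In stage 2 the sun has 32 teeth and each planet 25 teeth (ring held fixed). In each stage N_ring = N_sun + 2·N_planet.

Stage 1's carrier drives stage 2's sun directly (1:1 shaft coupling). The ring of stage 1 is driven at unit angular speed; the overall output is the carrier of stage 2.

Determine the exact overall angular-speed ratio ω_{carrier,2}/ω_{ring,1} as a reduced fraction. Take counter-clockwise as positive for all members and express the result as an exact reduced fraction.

Stage 1: N_ring = 23 + 2·22 = 67
Stage 1: 23(ω_s−ω_c) = −67(ω_r−ω_c),  ω_s=0, ω_r=1
Stage 1: 23(0−ω_c) = −67(1−ω_c)  ⇒  90ω_c = 67  ⇒  ω_c = 67/90
  ⇒ ω_c¹/ω_r¹ = 67/90
Stage 2: N_ring = 32 + 2·25 = 82
Stage 2: 32(ω_s−ω_c) = −82(ω_r−ω_c),  ω_r=0, ω_s=1
Stage 2: 32(1−ω_c) = −82(0−ω_c)  ⇒  114ω_c = 32  ⇒  ω_c = 16/57
  ⇒ ω_c²/ω_s² = 16/57
Coupling ω_s² = ω_c¹ ⇒ overall = 67/90 × 16/57 = 536/2565

536/2565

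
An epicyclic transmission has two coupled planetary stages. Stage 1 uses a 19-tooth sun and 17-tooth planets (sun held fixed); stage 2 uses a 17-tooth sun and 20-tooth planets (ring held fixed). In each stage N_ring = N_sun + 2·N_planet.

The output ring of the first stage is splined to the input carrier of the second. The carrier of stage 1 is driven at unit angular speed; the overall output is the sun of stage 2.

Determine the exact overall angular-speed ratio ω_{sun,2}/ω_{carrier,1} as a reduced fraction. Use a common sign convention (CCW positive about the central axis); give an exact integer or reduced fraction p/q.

Stage 1: N_ring = 19 + 2·17 = 53
Stage 1: 19(ω_s−ω_c) = −53(ω_r−ω_c),  ω_s=0, ω_c=1
Stage 1: ω_r = 1 − (19/53)(0−1) = 72/53
  ⇒ ω_r¹/ω_c¹ = 72/53
Stage 2: N_ring = 17 + 2·20 = 57
Stage 2: 17(ω_s−ω_c) = −57(ω_r−ω_c),  ω_r=0, ω_c=1
Stage 2: ω_s = 1 − (57/17)(0−1) = 74/17
  ⇒ ω_s²/ω_c² = 74/17
Coupling ω_c² = ω_r¹ ⇒ overall = 72/53 × 74/17 = 5328/901

5328/901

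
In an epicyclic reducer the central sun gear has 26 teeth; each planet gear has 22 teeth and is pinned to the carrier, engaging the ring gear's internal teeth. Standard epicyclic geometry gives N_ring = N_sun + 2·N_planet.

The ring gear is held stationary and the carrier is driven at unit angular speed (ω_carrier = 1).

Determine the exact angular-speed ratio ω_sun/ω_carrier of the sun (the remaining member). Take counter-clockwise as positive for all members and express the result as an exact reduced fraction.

48/13

N_ring = 26 + 2·22 = 70
26(ω_s−ω_c) = −70(ω_r−ω_c),  ω_r=0, ω_c=1
ω_s = 1 − (70/26)(0−1) = 48/13
ω_s/ω_c = 48/13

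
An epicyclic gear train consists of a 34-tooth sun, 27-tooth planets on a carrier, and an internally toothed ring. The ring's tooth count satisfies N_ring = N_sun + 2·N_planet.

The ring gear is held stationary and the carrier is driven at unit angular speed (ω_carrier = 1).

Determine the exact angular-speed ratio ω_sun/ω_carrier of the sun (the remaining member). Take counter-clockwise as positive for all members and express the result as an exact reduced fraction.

61/17

N_ring = 34 + 2·27 = 88
34(ω_s−ω_c) = −88(ω_r−ω_c),  ω_r=0, ω_c=1
ω_s = 1 − (88/34)(0−1) = 61/17
ω_s/ω_c = 61/17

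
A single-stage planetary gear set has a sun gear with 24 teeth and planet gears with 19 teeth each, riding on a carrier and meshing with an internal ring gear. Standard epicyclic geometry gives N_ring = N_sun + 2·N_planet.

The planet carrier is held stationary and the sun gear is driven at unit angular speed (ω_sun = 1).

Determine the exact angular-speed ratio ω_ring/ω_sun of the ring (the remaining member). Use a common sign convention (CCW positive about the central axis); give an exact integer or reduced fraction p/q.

-12/31

N_ring = 24 + 2·19 = 62
24(ω_s−ω_c) = −62(ω_r−ω_c),  ω_c=0, ω_s=1
ω_r = 0 − (24/62)(1−0) = -12/31
ω_r/ω_s = -12/31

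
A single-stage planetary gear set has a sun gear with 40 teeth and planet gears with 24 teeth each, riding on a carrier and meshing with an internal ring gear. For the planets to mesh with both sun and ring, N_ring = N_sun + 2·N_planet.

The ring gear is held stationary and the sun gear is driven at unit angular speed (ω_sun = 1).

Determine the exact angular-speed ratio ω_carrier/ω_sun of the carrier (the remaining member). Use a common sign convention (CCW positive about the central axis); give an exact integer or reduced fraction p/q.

N_ring = 40 + 2·24 = 88
40(ω_s−ω_c) = −88(ω_r−ω_c),  ω_r=0, ω_s=1
40(1−ω_c) = −88(0−ω_c)  ⇒  128ω_c = 40  ⇒  ω_c = 5/16
ω_c/ω_s = 5/16

5/16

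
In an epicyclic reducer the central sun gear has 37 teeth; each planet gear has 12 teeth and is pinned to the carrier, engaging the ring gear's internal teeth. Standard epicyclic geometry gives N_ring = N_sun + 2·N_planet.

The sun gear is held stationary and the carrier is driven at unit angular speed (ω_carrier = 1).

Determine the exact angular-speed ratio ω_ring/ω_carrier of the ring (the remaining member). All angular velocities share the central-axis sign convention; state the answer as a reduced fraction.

98/61

N_ring = 37 + 2·12 = 61
37(ω_s−ω_c) = −61(ω_r−ω_c),  ω_s=0, ω_c=1
ω_r = 1 − (37/61)(0−1) = 98/61
ω_r/ω_c = 98/61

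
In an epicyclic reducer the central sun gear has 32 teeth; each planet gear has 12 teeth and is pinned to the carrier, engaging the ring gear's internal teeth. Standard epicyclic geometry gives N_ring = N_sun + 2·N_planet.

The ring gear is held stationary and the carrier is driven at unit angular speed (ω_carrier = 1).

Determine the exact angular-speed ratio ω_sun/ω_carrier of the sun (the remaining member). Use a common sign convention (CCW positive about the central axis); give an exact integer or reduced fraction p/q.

11/4

N_ring = 32 + 2·12 = 56
32(ω_s−ω_c) = −56(ω_r−ω_c),  ω_r=0, ω_c=1
ω_s = 1 − (56/32)(0−1) = 11/4
ω_s/ω_c = 11/4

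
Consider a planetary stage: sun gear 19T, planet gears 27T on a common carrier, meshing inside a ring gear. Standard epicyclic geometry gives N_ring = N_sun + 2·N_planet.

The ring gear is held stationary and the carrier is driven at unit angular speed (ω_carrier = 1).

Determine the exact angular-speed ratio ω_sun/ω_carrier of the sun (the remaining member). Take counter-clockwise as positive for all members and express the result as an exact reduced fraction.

N_ring = 19 + 2·27 = 73
19(ω_s−ω_c) = −73(ω_r−ω_c),  ω_r=0, ω_c=1
ω_s = 1 − (73/19)(0−1) = 92/19
ω_s/ω_c = 92/19

92/19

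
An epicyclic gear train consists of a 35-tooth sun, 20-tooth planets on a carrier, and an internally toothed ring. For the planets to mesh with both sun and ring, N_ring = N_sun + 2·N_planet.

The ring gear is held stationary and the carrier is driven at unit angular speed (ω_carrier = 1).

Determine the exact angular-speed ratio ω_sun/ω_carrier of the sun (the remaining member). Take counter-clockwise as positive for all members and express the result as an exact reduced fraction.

N_ring = 35 + 2·20 = 75
35(ω_s−ω_c) = −75(ω_r−ω_c),  ω_r=0, ω_c=1
ω_s = 1 − (75/35)(0−1) = 22/7
ω_s/ω_c = 22/7

22/7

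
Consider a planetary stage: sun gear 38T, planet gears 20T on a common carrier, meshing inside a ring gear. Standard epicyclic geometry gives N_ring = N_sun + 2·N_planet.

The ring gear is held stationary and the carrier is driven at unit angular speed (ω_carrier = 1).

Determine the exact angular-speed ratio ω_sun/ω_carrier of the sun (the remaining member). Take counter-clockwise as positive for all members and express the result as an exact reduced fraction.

58/19

N_ring = 38 + 2·20 = 78
38(ω_s−ω_c) = −78(ω_r−ω_c),  ω_r=0, ω_c=1
ω_s = 1 − (78/38)(0−1) = 58/19
ω_s/ω_c = 58/19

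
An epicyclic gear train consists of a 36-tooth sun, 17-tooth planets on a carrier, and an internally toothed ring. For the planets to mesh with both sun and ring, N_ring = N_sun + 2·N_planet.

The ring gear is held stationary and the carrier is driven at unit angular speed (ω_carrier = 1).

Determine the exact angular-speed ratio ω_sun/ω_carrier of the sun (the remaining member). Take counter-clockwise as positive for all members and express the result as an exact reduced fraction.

53/18

N_ring = 36 + 2·17 = 70
36(ω_s−ω_c) = −70(ω_r−ω_c),  ω_r=0, ω_c=1
ω_s = 1 − (70/36)(0−1) = 53/18
ω_s/ω_c = 53/18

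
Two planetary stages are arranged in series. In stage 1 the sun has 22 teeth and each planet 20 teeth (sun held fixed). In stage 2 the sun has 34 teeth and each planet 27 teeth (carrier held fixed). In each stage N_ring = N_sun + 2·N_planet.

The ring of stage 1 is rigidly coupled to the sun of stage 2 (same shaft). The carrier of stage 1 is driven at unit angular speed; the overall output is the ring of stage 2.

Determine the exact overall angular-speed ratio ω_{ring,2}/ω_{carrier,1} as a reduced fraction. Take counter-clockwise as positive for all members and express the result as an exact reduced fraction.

Stage 1: N_ring = 22 + 2·20 = 62
Stage 1: 22(ω_s−ω_c) = −62(ω_r−ω_c),  ω_s=0, ω_c=1
Stage 1: ω_r = 1 − (22/62)(0−1) = 42/31
  ⇒ ω_r¹/ω_c¹ = 42/31
Stage 2: N_ring = 34 + 2·27 = 88
Stage 2: 34(ω_s−ω_c) = −88(ω_r−ω_c),  ω_c=0, ω_s=1
Stage 2: ω_r = 0 − (34/88)(1−0) = -17/44
  ⇒ ω_r²/ω_s² = -17/44
Coupling ω_s² = ω_r¹ ⇒ overall = 42/31 × -17/44 = -357/682

-357/682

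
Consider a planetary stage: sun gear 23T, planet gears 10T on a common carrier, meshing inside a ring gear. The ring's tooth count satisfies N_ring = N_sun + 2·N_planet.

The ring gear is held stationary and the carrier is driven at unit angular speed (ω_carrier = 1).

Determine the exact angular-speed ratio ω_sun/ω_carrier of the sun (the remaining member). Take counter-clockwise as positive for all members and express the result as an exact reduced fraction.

66/23

N_ring = 23 + 2·10 = 43
23(ω_s−ω_c) = −43(ω_r−ω_c),  ω_r=0, ω_c=1
ω_s = 1 − (43/23)(0−1) = 66/23
ω_s/ω_c = 66/23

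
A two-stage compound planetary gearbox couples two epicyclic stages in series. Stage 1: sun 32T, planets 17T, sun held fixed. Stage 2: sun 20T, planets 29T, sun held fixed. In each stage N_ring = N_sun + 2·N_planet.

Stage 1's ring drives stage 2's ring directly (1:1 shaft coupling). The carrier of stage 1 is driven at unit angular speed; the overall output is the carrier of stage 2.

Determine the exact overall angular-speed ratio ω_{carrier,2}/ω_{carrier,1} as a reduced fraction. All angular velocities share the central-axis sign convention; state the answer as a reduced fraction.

13/11

Stage 1: N_ring = 32 + 2·17 = 66
Stage 1: 32(ω_s−ω_c) = −66(ω_r−ω_c),  ω_s=0, ω_c=1
Stage 1: ω_r = 1 − (32/66)(0−1) = 49/33
  ⇒ ω_r¹/ω_c¹ = 49/33
Stage 2: N_ring = 20 + 2·29 = 78
Stage 2: 20(ω_s−ω_c) = −78(ω_r−ω_c),  ω_s=0, ω_r=1
Stage 2: 20(0−ω_c) = −78(1−ω_c)  ⇒  98ω_c = 78  ⇒  ω_c = 39/49
  ⇒ ω_c²/ω_r² = 39/49
Coupling ω_r² = ω_r¹ ⇒ overall = 49/33 × 39/49 = 13/11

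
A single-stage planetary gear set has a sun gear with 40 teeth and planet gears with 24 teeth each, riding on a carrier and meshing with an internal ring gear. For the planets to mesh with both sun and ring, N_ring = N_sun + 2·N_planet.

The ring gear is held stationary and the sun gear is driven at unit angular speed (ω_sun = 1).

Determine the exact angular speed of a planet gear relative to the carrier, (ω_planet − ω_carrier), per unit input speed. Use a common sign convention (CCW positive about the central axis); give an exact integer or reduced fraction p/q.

-55/48

N_ring = 40 + 2·24 = 88
40(ω_s−ω_c) = −88(ω_r−ω_c),  ω_r=0, ω_s=1
40(1−ω_c) = −88(0−ω_c)  ⇒  128ω_c = 40  ⇒  ω_c = 5/16
sun–planet: 40·(1−5/16) = −24·(ω_p−ω_c)  ⇒  ω_p−ω_c = −(40/24)·(11/16) = -55/48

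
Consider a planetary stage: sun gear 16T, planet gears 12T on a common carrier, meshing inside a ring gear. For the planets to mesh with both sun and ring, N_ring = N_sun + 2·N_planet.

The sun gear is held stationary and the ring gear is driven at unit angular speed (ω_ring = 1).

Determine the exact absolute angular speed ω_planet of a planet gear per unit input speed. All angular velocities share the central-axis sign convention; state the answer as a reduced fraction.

N_ring = 16 + 2·12 = 40
16(ω_s−ω_c) = −40(ω_r−ω_c),  ω_s=0, ω_r=1
16(0−ω_c) = −40(1−ω_c)  ⇒  56ω_c = 40  ⇒  ω_c = 5/7
sun–planet: 16·(0−5/7) = −12·(ω_p−ω_c)  ⇒  ω_p−ω_c = −(16/12)·(-5/7) = 20/21
ω_p = 5/7 + 20/21 = 5/3

5/3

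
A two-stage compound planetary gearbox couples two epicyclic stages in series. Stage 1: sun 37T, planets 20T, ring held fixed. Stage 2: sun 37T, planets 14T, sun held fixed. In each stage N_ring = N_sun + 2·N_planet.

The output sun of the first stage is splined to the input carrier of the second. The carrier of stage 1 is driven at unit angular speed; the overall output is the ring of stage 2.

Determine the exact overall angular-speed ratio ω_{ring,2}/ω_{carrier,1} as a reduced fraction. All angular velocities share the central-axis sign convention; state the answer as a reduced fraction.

Stage 1: N_ring = 37 + 2·20 = 77
Stage 1: 37(ω_s−ω_c) = −77(ω_r−ω_c),  ω_r=0, ω_c=1
Stage 1: ω_s = 1 − (77/37)(0−1) = 114/37
  ⇒ ω_s¹/ω_c¹ = 114/37
Stage 2: N_ring = 37 + 2·14 = 65
Stage 2: 37(ω_s−ω_c) = −65(ω_r−ω_c),  ω_s=0, ω_c=1
Stage 2: ω_r = 1 − (37/65)(0−1) = 102/65
  ⇒ ω_r²/ω_c² = 102/65
Coupling ω_c² = ω_s¹ ⇒ overall = 114/37 × 102/65 = 11628/2405

11628/2405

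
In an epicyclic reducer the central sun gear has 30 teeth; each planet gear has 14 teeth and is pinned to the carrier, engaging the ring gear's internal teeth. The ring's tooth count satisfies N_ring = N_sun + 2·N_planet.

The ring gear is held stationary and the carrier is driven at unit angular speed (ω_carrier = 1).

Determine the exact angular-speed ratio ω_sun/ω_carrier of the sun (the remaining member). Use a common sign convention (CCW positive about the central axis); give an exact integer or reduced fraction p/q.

44/15

N_ring = 30 + 2·14 = 58
30(ω_s−ω_c) = −58(ω_r−ω_c),  ω_r=0, ω_c=1
ω_s = 1 − (58/30)(0−1) = 44/15
ω_s/ω_c = 44/15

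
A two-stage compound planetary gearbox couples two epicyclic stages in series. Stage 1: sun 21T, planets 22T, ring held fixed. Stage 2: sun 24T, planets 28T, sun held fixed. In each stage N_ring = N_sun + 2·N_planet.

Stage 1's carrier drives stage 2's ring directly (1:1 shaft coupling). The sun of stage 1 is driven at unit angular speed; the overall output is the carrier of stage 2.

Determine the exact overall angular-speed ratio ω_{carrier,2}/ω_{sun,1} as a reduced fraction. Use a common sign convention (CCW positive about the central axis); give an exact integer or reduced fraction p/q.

105/559

Stage 1: N_ring = 21 + 2·22 = 65
Stage 1: 21(ω_s−ω_c) = −65(ω_r−ω_c),  ω_r=0, ω_s=1
Stage 1: 21(1−ω_c) = −65(0−ω_c)  ⇒  86ω_c = 21  ⇒  ω_c = 21/86
  ⇒ ω_c¹/ω_s¹ = 21/86
Stage 2: N_ring = 24 + 2·28 = 80
Stage 2: 24(ω_s−ω_c) = −80(ω_r−ω_c),  ω_s=0, ω_r=1
Stage 2: 24(0−ω_c) = −80(1−ω_c)  ⇒  104ω_c = 80  ⇒  ω_c = 10/13
  ⇒ ω_c²/ω_r² = 10/13
Coupling ω_r² = ω_c¹ ⇒ overall = 21/86 × 10/13 = 105/559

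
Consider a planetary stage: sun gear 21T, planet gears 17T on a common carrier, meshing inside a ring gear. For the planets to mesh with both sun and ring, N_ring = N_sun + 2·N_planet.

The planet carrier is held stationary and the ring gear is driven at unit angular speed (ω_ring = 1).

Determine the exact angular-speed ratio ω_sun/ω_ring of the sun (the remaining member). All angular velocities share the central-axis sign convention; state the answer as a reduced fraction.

-55/21

N_ring = 21 + 2·17 = 55
21(ω_s−ω_c) = −55(ω_r−ω_c),  ω_c=0, ω_r=1
ω_s = 0 − (55/21)(1−0) = -55/21
ω_s/ω_r = -55/21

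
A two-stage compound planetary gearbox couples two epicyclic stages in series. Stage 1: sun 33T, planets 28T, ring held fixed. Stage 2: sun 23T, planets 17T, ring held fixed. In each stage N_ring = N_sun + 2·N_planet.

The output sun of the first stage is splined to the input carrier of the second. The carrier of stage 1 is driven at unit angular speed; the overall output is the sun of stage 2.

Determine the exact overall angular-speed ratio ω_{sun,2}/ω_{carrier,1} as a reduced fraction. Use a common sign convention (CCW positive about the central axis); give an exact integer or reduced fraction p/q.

9760/759

Stage 1: N_ring = 33 + 2·28 = 89
Stage 1: 33(ω_s−ω_c) = −89(ω_r−ω_c),  ω_r=0, ω_c=1
Stage 1: ω_s = 1 − (89/33)(0−1) = 122/33
  ⇒ ω_s¹/ω_c¹ = 122/33
Stage 2: N_ring = 23 + 2·17 = 57
Stage 2: 23(ω_s−ω_c) = −57(ω_r−ω_c),  ω_r=0, ω_c=1
Stage 2: ω_s = 1 − (57/23)(0−1) = 80/23
  ⇒ ω_s²/ω_c² = 80/23
Coupling ω_c² = ω_s¹ ⇒ overall = 122/33 × 80/23 = 9760/759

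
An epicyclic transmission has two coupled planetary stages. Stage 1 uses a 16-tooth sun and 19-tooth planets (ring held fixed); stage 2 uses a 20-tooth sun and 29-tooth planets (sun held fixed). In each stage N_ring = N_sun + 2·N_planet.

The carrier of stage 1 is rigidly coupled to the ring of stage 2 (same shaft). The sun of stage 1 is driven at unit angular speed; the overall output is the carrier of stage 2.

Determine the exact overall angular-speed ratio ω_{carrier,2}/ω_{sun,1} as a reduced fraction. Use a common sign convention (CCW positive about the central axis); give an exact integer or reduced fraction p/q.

Stage 1: N_ring = 16 + 2·19 = 54
Stage 1: 16(ω_s−ω_c) = −54(ω_r−ω_c),  ω_r=0, ω_s=1
Stage 1: 16(1−ω_c) = −54(0−ω_c)  ⇒  70ω_c = 16  ⇒  ω_c = 8/35
  ⇒ ω_c¹/ω_s¹ = 8/35
Stage 2: N_ring = 20 + 2·29 = 78
Stage 2: 20(ω_s−ω_c) = −78(ω_r−ω_c),  ω_s=0, ω_r=1
Stage 2: 20(0−ω_c) = −78(1−ω_c)  ⇒  98ω_c = 78  ⇒  ω_c = 39/49
  ⇒ ω_c²/ω_r² = 39/49
Coupling ω_r² = ω_c¹ ⇒ overall = 8/35 × 39/49 = 312/1715

312/1715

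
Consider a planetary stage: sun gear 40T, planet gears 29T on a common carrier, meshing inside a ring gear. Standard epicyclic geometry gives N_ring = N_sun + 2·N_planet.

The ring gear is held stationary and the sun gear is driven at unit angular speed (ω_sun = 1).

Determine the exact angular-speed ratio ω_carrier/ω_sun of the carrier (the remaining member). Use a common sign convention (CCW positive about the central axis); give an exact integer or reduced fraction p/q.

N_ring = 40 + 2·29 = 98
40(ω_s−ω_c) = −98(ω_r−ω_c),  ω_r=0, ω_s=1
40(1−ω_c) = −98(0−ω_c)  ⇒  138ω_c = 40  ⇒  ω_c = 20/69
ω_c/ω_s = 20/69

20/69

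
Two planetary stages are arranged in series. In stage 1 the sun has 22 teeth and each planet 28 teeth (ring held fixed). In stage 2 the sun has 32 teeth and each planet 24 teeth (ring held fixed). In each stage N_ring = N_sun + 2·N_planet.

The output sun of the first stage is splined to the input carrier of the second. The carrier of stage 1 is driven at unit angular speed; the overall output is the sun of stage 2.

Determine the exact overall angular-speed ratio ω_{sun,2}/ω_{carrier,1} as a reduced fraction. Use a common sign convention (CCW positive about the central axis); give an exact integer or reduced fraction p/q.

Stage 1: N_ring = 22 + 2·28 = 78
Stage 1: 22(ω_s−ω_c) = −78(ω_r−ω_c),  ω_r=0, ω_c=1
Stage 1: ω_s = 1 − (78/22)(0−1) = 50/11
  ⇒ ω_s¹/ω_c¹ = 50/11
Stage 2: N_ring = 32 + 2·24 = 80
Stage 2: 32(ω_s−ω_c) = −80(ω_r−ω_c),  ω_r=0, ω_c=1
Stage 2: ω_s = 1 − (80/32)(0−1) = 7/2
  ⇒ ω_s²/ω_c² = 7/2
Coupling ω_c² = ω_s¹ ⇒ overall = 50/11 × 7/2 = 175/11

175/11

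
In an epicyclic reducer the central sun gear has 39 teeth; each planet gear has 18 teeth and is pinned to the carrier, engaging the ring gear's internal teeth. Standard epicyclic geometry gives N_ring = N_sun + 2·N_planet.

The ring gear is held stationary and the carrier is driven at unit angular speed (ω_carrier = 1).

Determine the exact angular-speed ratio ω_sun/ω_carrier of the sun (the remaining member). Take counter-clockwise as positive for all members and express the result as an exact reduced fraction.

38/13

N_ring = 39 + 2·18 = 75
39(ω_s−ω_c) = −75(ω_r−ω_c),  ω_r=0, ω_c=1
ω_s = 1 − (75/39)(0−1) = 38/13
ω_s/ω_c = 38/13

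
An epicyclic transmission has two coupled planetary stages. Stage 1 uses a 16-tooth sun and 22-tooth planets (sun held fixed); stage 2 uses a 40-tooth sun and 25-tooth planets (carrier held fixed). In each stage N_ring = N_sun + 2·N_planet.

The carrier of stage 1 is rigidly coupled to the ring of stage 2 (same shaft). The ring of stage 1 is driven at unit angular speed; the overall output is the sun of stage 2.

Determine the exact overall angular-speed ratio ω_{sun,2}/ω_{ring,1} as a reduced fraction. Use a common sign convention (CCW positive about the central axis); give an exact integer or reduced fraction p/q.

-135/76

Stage 1: N_ring = 16 + 2·22 = 60
Stage 1: 16(ω_s−ω_c) = −60(ω_r−ω_c),  ω_s=0, ω_r=1
Stage 1: 16(0−ω_c) = −60(1−ω_c)  ⇒  76ω_c = 60  ⇒  ω_c = 15/19
  ⇒ ω_c¹/ω_r¹ = 15/19
Stage 2: N_ring = 40 + 2·25 = 90
Stage 2: 40(ω_s−ω_c) = −90(ω_r−ω_c),  ω_c=0, ω_r=1
Stage 2: ω_s = 0 − (90/40)(1−0) = -9/4
  ⇒ ω_s²/ω_r² = -9/4
Coupling ω_r² = ω_c¹ ⇒ overall = 15/19 × -9/4 = -135/76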